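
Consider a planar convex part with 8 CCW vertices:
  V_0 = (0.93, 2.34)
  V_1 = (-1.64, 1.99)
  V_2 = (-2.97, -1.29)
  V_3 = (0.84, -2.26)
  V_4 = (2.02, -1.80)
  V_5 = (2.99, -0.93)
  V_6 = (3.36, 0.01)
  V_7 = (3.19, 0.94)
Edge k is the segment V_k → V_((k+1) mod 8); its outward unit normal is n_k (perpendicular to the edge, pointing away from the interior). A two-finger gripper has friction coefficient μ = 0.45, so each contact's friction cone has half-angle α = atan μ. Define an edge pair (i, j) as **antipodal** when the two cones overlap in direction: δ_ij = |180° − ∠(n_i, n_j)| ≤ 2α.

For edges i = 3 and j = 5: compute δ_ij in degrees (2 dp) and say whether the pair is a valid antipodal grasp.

α = atan 0.45 = 24.23°;  2α = 48.46°
edge 3: e_3 = (+1.18, +0.46);  n_3 = (+0.3632, -0.9317)
edge 5: e_5 = (+0.37, +0.94);  n_5 = (+0.9305, -0.3663)
∠(n_3, n_5) = 47.22°
δ = |180° − 47.22°| = 132.78°
132.78° > 2α = 48.46°  →  invalid

δ = 132.78°, invalid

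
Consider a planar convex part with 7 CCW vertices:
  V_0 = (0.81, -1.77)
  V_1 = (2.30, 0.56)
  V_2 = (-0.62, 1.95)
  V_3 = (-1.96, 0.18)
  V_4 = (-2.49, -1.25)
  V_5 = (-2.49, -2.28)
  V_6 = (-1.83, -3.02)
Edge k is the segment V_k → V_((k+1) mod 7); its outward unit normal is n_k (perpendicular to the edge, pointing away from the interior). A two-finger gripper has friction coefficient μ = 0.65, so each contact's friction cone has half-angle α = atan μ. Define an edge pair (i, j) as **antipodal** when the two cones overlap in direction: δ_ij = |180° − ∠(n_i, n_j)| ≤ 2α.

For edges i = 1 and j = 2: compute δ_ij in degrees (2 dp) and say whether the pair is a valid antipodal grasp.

α = atan 0.65 = 33.02°;  2α = 66.05°
edge 1: e_1 = (-2.92, +1.39);  n_1 = (+0.4298, +0.9029)
edge 2: e_2 = (-1.34, -1.77);  n_2 = (-0.7973, +0.6036)
∠(n_1, n_2) = 78.33°
δ = |180° − 78.33°| = 101.67°
101.67° > 2α = 66.05°  →  invalid

δ = 101.67°, invalid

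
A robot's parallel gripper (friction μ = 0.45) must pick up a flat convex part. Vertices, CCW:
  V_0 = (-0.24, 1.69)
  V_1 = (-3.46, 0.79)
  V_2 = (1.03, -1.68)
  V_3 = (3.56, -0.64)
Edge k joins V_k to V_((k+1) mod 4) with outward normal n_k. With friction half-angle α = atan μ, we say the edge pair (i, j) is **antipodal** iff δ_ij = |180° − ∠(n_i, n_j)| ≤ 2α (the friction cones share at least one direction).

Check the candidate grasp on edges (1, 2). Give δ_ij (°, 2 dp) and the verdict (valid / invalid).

δ = 128.84°, invalid

α = atan 0.45 = 24.23°;  2α = 48.46°
edge 1: e_1 = (+4.49, -2.47);  n_1 = (-0.4820, -0.8762)
edge 2: e_2 = (+2.53, +1.04);  n_2 = (+0.3802, -0.9249)
∠(n_1, n_2) = 51.16°
δ = |180° − 51.16°| = 128.84°
128.84° > 2α = 48.46°  →  invalid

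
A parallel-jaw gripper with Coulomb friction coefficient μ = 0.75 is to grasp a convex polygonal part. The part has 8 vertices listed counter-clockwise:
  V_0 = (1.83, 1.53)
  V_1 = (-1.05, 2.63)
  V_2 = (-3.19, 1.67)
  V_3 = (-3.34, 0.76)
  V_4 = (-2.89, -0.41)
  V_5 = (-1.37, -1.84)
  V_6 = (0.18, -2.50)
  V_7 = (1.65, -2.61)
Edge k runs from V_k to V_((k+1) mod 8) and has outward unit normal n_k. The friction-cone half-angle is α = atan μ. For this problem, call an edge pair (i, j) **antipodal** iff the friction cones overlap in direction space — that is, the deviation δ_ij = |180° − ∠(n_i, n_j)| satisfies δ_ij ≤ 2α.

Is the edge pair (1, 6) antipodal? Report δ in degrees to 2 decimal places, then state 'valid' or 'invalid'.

δ = 28.44°, valid

α = atan 0.75 = 36.87°;  2α = 73.74°
edge 1: e_1 = (-2.14, -0.96);  n_1 = (-0.4093, +0.9124)
edge 6: e_6 = (+1.47, -0.11);  n_6 = (-0.0746, -0.9972)
∠(n_1, n_6) = 151.56°
δ = |180° − 151.56°| = 28.44°
28.44° ≤ 2α = 73.74°  →  valid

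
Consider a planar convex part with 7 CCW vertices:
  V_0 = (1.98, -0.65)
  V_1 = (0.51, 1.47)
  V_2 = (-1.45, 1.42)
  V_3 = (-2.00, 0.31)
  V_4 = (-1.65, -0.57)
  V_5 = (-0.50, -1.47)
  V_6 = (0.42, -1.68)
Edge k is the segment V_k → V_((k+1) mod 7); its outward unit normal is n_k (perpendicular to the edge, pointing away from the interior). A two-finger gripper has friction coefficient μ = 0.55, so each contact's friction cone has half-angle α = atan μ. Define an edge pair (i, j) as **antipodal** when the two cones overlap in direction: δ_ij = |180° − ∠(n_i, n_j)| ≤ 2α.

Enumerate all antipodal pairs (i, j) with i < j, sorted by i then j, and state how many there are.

α = atan 0.55 = 28.81°;  2α = 57.62°
n_0 = (+0.8218, +0.5698)
n_1 = (-0.0255, +0.9997)
n_2 = (-0.8960, +0.4440)
n_3 = (-0.9292, -0.3696)
n_4 = (-0.6163, -0.7875)
n_5 = (-0.2225, -0.9749)
n_6 = (+0.5510, -0.8345)
  (0,1): δ = 123.28°  ·
  (0,2): δ = 61.10°  ·
  (0,3): δ = 13.05°  ✓
  (0,4): δ = 17.22°  ✓
  (0,5): δ = 42.40°  ✓
  (0,6): δ = 88.70°  ·
  (1,2): δ = 117.82°  ·
  (1,3): δ = 69.77°  ·
  (1,4): δ = 39.51°  ✓
  (1,5): δ = 14.32°  ✓
  (1,6): δ = 31.97°  ✓
  (2,3): δ = 131.95°  ·
  (2,4): δ = 101.69°  ·
  (2,5): δ = 76.50°  ·
  (2,6): δ = 30.21°  ✓
  (3,4): δ = 149.74°  ·
  (3,5): δ = 124.55°  ·
  (3,6): δ = 78.25°  ·
  (4,5): δ = 154.81°  ·
  (4,6): δ = 108.52°  ·
  (5,6): δ = 133.71°  ·
antipodal pairs: 7

count = 7; pairs: (0,3), (0,4), (0,5), (1,4), (1,5), (1,6), (2,6)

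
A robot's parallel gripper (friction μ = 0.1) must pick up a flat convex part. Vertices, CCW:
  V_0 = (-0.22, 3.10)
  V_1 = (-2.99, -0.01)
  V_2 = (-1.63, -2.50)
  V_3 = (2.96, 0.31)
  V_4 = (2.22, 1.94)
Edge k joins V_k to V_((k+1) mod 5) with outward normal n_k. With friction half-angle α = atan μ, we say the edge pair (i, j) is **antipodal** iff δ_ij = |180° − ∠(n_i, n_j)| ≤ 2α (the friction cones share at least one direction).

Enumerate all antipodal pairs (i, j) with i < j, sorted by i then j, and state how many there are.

α = atan 0.1 = 5.71°;  2α = 11.42°
n_0 = (-0.7467, +0.6651)
n_1 = (-0.8776, -0.4793)
n_2 = (+0.5221, -0.8529)
n_3 = (+0.9106, +0.4134)
n_4 = (+0.4294, +0.9031)
  (0,1): δ = 109.67°  ·
  (0,2): δ = 16.83°  ·
  (0,3): δ = 66.11°  ·
  (0,4): δ = 106.26°  ·
  (1,2): δ = 87.17°  ·
  (1,3): δ = 4.23°  ✓
  (1,4): δ = 35.93°  ·
  (2,3): δ = 97.06°  ·
  (2,4): δ = 56.90°  ·
  (3,4): δ = 139.84°  ·
antipodal pairs: 1

count = 1; pairs: (1,3)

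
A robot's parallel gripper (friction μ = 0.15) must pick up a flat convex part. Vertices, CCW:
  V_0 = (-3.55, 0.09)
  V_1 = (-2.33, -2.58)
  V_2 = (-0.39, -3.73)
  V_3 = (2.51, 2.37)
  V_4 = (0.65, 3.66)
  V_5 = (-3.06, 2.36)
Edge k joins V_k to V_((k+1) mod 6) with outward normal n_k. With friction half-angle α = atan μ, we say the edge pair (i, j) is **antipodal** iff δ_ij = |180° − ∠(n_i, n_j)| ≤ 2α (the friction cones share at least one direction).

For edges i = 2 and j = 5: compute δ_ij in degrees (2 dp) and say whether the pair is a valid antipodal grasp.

α = atan 0.15 = 8.53°;  2α = 17.06°
edge 2: e_2 = (+2.90, +6.10);  n_2 = (+0.9031, -0.4294)
edge 5: e_5 = (-0.49, -2.27);  n_5 = (-0.9775, +0.2110)
∠(n_2, n_5) = 166.75°
δ = |180° − 166.75°| = 13.25°
13.25° ≤ 2α = 17.06°  →  valid

δ = 13.25°, valid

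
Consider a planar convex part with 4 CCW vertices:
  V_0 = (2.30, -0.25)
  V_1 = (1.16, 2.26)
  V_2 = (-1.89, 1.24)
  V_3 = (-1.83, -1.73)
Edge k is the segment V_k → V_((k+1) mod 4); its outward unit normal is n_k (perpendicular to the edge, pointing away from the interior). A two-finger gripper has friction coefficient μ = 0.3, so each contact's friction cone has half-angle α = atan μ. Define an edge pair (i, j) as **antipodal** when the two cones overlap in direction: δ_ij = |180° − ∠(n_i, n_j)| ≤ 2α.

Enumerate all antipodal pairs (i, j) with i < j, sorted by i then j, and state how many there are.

count = 2; pairs: (0,2), (1,3)

α = atan 0.3 = 16.70°;  2α = 33.40°
n_0 = (+0.9105, +0.4135)
n_1 = (-0.3172, +0.9484)
n_2 = (-0.9998, -0.0202)
n_3 = (+0.3373, -0.9414)
  (0,1): δ = 95.94°  ·
  (0,2): δ = 23.27°  ✓
  (0,3): δ = 85.29°  ·
  (1,2): δ = 107.33°  ·
  (1,3): δ = 1.22°  ✓
  (2,3): δ = 71.44°  ·
antipodal pairs: 2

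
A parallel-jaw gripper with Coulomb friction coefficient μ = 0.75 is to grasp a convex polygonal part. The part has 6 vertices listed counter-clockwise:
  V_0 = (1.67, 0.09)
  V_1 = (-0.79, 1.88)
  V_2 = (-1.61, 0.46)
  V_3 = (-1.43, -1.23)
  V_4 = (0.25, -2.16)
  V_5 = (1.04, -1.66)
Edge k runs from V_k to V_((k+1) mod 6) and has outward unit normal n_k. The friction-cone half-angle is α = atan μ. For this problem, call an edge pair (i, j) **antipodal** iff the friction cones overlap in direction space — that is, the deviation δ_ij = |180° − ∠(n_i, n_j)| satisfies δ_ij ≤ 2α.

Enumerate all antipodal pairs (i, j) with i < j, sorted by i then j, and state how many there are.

count = 7; pairs: (0,2), (0,3), (0,4), (1,4), (1,5), (2,4), (2,5)

α = atan 0.75 = 36.87°;  2α = 73.74°
n_0 = (+0.5884, +0.8086)
n_1 = (-0.8660, +0.5001)
n_2 = (-0.9944, -0.1059)
n_3 = (-0.4843, -0.8749)
n_4 = (+0.5348, -0.8450)
n_5 = (+0.9409, -0.3387)
  (0,1): δ = 83.96°  ·
  (0,2): δ = 47.88°  ✓
  (0,3): δ = 7.07°  ✓
  (0,4): δ = 68.37°  ✓
  (0,5): δ = 106.24°  ·
  (1,2): δ = 143.92°  ·
  (1,3): δ = 88.96°  ·
  (1,4): δ = 27.66°  ✓
  (1,5): δ = 10.21°  ✓
  (2,3): δ = 125.05°  ·
  (2,4): δ = 63.75°  ✓
  (2,5): δ = 25.88°  ✓
  (3,4): δ = 118.70°  ·
  (3,5): δ = 80.83°  ·
  (4,5): δ = 142.13°  ·
antipodal pairs: 7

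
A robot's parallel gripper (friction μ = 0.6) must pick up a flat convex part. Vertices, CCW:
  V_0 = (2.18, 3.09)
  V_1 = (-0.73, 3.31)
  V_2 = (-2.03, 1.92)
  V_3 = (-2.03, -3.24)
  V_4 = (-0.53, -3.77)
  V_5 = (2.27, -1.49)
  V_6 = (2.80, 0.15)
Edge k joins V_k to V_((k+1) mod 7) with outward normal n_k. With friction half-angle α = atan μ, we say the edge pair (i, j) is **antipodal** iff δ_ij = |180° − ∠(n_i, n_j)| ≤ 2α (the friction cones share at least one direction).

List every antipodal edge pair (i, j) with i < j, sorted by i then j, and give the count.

α = atan 0.6 = 30.96°;  2α = 61.93°
n_0 = (+0.0754, +0.9972)
n_1 = (-0.7304, +0.6831)
n_2 = (-1.0000, -0.0000)
n_3 = (-0.3331, -0.9429)
n_4 = (+0.6314, -0.7754)
n_5 = (+0.9515, -0.3075)
n_6 = (+0.9785, +0.2063)
  (0,1): δ = 128.76°  ·
  (0,2): δ = 85.68°  ·
  (0,3): δ = 15.14°  ✓
  (0,4): δ = 43.48°  ✓
  (0,5): δ = 76.41°  ·
  (0,6): δ = 106.23°  ·
  (1,2): δ = 136.92°  ·
  (1,3): δ = 66.38°  ·
  (1,4): δ = 7.76°  ✓
  (1,5): δ = 25.17°  ✓
  (1,6): δ = 54.99°  ✓
  (2,3): δ = 109.46°  ·
  (2,4): δ = 50.84°  ✓
  (2,5): δ = 17.91°  ✓
  (2,6): δ = 11.91°  ✓
  (3,4): δ = 121.38°  ·
  (3,5): δ = 88.45°  ·
  (3,6): δ = 58.63°  ✓
  (4,5): δ = 147.06°  ·
  (4,6): δ = 117.25°  ·
  (5,6): δ = 150.18°  ·
antipodal pairs: 9

count = 9; pairs: (0,3), (0,4), (1,4), (1,5), (1,6), (2,4), (2,5), (2,6), (3,6)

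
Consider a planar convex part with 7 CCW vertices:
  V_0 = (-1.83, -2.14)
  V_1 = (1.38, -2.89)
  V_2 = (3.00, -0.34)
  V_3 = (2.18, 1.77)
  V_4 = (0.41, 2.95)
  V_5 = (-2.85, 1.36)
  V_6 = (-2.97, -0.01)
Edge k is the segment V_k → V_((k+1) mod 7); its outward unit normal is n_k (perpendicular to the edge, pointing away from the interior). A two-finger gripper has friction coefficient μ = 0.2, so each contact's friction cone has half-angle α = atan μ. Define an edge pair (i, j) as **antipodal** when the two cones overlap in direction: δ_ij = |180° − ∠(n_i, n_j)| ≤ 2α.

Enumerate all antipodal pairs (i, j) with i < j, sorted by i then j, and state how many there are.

count = 2; pairs: (0,3), (2,6)

α = atan 0.2 = 11.31°;  2α = 22.62°
n_0 = (-0.2275, -0.9738)
n_1 = (+0.8441, -0.5362)
n_2 = (+0.9321, +0.3622)
n_3 = (+0.5547, +0.8321)
n_4 = (-0.4384, +0.8988)
n_5 = (-0.9962, +0.0873)
n_6 = (-0.8817, -0.4719)
  (0,1): δ = 109.28°  ·
  (0,2): δ = 55.61°  ·
  (0,3): δ = 20.54°  ✓
  (0,4): δ = 39.15°  ·
  (0,5): δ = 98.15°  ·
  (0,6): δ = 131.31°  ·
  (1,2): δ = 126.34°  ·
  (1,3): δ = 91.26°  ·
  (1,4): δ = 31.57°  ·
  (1,5): δ = 27.42°  ·
  (1,6): δ = 60.58°  ·
  (2,3): δ = 144.93°  ·
  (2,4): δ = 85.24°  ·
  (2,5): δ = 26.24°  ·
  (2,6): δ = 6.92°  ✓
  (3,4): δ = 120.31°  ·
  (3,5): δ = 61.32°  ·
  (3,6): δ = 28.15°  ·
  (4,5): δ = 121.01°  ·
  (4,6): δ = 87.84°  ·
  (5,6): δ = 146.84°  ·
antipodal pairs: 2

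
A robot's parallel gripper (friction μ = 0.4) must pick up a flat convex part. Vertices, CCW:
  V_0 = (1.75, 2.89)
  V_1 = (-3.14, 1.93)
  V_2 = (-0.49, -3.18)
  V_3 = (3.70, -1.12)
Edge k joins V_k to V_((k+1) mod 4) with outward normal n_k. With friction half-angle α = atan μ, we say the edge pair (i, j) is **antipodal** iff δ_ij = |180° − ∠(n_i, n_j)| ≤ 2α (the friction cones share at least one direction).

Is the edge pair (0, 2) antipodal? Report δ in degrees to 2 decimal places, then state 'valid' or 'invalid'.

δ = 15.07°, valid

α = atan 0.4 = 21.80°;  2α = 43.60°
edge 0: e_0 = (-4.89, -0.96);  n_0 = (-0.1926, +0.9813)
edge 2: e_2 = (+4.19, +2.06);  n_2 = (+0.4412, -0.8974)
∠(n_0, n_2) = 164.93°
δ = |180° − 164.93°| = 15.07°
15.07° ≤ 2α = 43.60°  →  valid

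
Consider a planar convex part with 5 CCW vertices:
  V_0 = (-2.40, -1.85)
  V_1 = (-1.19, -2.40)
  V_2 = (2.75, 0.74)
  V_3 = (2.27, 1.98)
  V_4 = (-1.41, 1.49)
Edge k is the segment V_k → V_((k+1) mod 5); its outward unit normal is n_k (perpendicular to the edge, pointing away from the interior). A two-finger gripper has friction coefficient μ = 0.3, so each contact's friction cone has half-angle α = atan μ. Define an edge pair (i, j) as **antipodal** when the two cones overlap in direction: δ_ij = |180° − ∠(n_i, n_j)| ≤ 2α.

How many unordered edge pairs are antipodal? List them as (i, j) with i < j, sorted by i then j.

α = atan 0.3 = 16.70°;  2α = 33.40°
n_0 = (-0.4138, -0.9104)
n_1 = (+0.6232, -0.7820)
n_2 = (+0.9326, +0.3610)
n_3 = (-0.1320, +0.9913)
n_4 = (-0.9588, +0.2842)
  (0,1): δ = 117.00°  ·
  (0,2): δ = 44.39°  ·
  (0,3): δ = 32.03°  ✓
  (0,4): δ = 97.93°  ·
  (1,2): δ = 107.39°  ·
  (1,3): δ = 30.97°  ✓
  (1,4): δ = 34.94°  ·
  (2,3): δ = 103.58°  ·
  (2,4): δ = 37.67°  ·
  (3,4): δ = 114.09°  ·
antipodal pairs: 2

count = 2; pairs: (0,3), (1,3)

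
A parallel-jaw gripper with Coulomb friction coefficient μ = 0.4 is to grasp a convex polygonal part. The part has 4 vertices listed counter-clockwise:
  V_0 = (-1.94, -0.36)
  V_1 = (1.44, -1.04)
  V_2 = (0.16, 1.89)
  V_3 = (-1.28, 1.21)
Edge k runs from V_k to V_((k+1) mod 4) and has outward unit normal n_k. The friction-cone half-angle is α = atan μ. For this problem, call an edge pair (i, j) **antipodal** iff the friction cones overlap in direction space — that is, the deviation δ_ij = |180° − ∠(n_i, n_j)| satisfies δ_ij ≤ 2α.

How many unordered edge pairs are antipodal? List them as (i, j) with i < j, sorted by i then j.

α = atan 0.4 = 21.80°;  2α = 43.60°
n_0 = (-0.1972, -0.9804)
n_1 = (+0.9164, +0.4003)
n_2 = (-0.4270, +0.9042)
n_3 = (-0.9219, +0.3875)
  (0,1): δ = 55.03°  ·
  (0,2): δ = 36.65°  ✓
  (0,3): δ = 78.57°  ·
  (1,2): δ = 88.32°  ·
  (1,3): δ = 46.40°  ·
  (2,3): δ = 138.08°  ·
antipodal pairs: 1

count = 1; pairs: (0,2)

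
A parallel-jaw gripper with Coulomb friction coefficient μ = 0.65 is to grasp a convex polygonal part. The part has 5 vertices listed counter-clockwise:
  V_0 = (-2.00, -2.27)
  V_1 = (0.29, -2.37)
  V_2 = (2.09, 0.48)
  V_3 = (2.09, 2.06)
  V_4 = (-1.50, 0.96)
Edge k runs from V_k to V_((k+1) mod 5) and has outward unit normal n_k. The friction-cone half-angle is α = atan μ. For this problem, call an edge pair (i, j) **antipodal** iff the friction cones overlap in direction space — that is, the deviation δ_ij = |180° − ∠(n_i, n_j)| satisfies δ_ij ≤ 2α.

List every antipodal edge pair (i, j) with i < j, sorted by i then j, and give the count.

count = 4; pairs: (0,3), (1,3), (1,4), (2,4)

α = atan 0.65 = 33.02°;  2α = 66.05°
n_0 = (-0.0436, -0.9990)
n_1 = (+0.8455, -0.5340)
n_2 = (+1.0000, -0.0000)
n_3 = (-0.2930, +0.9561)
n_4 = (-0.9882, +0.1530)
  (0,1): δ = 119.78°  ·
  (0,2): δ = 87.50°  ·
  (0,3): δ = 19.54°  ✓
  (0,4): δ = 83.70°  ·
  (1,2): δ = 147.72°  ·
  (1,3): δ = 40.69°  ✓
  (1,4): δ = 23.48°  ✓
  (2,3): δ = 72.96°  ·
  (2,4): δ = 8.80°  ✓
  (3,4): δ = 115.83°  ·
antipodal pairs: 4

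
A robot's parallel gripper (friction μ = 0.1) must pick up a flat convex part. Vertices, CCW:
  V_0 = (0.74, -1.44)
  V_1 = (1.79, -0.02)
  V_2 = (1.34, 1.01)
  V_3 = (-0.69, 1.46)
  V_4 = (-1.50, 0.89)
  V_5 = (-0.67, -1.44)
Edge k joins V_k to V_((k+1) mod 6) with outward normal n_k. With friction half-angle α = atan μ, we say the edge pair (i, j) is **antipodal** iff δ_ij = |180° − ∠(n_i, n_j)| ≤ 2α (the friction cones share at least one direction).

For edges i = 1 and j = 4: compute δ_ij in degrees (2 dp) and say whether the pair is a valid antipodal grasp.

δ = 3.99°, valid

α = atan 0.1 = 5.71°;  2α = 11.42°
edge 1: e_1 = (-0.45, +1.03);  n_1 = (+0.9164, +0.4004)
edge 4: e_4 = (+0.83, -2.33);  n_4 = (-0.9420, -0.3356)
∠(n_1, n_4) = 176.01°
δ = |180° − 176.01°| = 3.99°
3.99° ≤ 2α = 11.42°  →  valid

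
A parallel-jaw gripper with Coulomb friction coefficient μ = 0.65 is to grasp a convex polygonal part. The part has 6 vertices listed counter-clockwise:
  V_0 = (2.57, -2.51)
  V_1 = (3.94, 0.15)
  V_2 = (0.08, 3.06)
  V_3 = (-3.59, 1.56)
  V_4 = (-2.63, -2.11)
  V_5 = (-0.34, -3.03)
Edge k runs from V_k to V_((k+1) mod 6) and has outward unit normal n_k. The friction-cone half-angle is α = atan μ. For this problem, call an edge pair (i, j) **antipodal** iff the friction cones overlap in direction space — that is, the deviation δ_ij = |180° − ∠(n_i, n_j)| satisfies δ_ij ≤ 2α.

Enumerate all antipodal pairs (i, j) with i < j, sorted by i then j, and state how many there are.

α = atan 0.65 = 33.02°;  2α = 66.05°
n_0 = (+0.8890, -0.4579)
n_1 = (+0.6020, +0.7985)
n_2 = (-0.3783, +0.9257)
n_3 = (-0.9674, -0.2531)
n_4 = (-0.3728, -0.9279)
n_5 = (+0.1759, -0.9844)
  (0,1): δ = 99.76°  ·
  (0,2): δ = 40.52°  ✓
  (0,3): δ = 41.91°  ✓
  (0,4): δ = 95.36°  ·
  (0,5): δ = 127.38°  ·
  (1,2): δ = 120.76°  ·
  (1,3): δ = 38.33°  ✓
  (1,4): δ = 15.12°  ✓
  (1,5): δ = 47.14°  ✓
  (2,3): δ = 97.57°  ·
  (2,4): δ = 44.12°  ✓
  (2,5): δ = 12.10°  ✓
  (3,4): δ = 126.55°  ·
  (3,5): δ = 94.53°  ·
  (4,5): δ = 147.98°  ·
antipodal pairs: 7

count = 7; pairs: (0,2), (0,3), (1,3), (1,4), (1,5), (2,4), (2,5)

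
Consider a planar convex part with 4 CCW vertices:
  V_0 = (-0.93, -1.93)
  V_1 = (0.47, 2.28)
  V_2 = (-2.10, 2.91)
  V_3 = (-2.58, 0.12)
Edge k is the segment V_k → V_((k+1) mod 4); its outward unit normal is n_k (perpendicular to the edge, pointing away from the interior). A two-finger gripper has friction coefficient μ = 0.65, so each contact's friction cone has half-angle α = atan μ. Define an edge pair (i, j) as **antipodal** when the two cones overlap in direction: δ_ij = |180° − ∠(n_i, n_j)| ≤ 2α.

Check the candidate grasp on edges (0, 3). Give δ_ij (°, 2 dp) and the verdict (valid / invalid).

α = atan 0.65 = 33.02°;  2α = 66.05°
edge 0: e_0 = (+1.40, +4.21);  n_0 = (+0.9489, -0.3156)
edge 3: e_3 = (+1.65, -2.05);  n_3 = (-0.7790, -0.6270)
∠(n_0, n_3) = 122.78°
δ = |180° − 122.78°| = 57.22°
57.22° ≤ 2α = 66.05°  →  valid

δ = 57.22°, valid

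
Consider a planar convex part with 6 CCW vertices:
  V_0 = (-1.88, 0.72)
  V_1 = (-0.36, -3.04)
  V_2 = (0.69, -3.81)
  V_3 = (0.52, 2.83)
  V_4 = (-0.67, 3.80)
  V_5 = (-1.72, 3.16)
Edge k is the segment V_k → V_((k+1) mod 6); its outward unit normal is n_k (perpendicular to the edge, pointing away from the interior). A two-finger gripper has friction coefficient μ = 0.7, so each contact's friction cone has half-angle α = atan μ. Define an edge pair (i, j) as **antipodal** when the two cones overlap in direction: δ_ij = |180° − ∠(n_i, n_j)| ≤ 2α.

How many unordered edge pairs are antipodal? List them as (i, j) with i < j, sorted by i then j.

α = atan 0.7 = 34.99°;  2α = 69.98°
n_0 = (-0.9271, -0.3748)
n_1 = (-0.5914, -0.8064)
n_2 = (+0.9997, +0.0256)
n_3 = (+0.6318, +0.7751)
n_4 = (-0.5205, +0.8539)
n_5 = (-0.9979, +0.0654)
  (0,1): δ = 148.27°  ·
  (0,2): δ = 20.54°  ✓
  (0,3): δ = 28.80°  ✓
  (0,4): δ = 99.35°  ·
  (0,5): δ = 154.24°  ·
  (1,2): δ = 52.28°  ✓
  (1,3): δ = 2.93°  ✓
  (1,4): δ = 67.62°  ✓
  (1,5): δ = 122.50°  ·
  (2,3): δ = 130.65°  ·
  (2,4): δ = 60.10°  ✓
  (2,5): δ = 5.22°  ✓
  (3,4): δ = 109.45°  ·
  (3,5): δ = 54.57°  ✓
  (4,5): δ = 125.12°  ·
antipodal pairs: 8

count = 8; pairs: (0,2), (0,3), (1,2), (1,3), (1,4), (2,4), (2,5), (3,5)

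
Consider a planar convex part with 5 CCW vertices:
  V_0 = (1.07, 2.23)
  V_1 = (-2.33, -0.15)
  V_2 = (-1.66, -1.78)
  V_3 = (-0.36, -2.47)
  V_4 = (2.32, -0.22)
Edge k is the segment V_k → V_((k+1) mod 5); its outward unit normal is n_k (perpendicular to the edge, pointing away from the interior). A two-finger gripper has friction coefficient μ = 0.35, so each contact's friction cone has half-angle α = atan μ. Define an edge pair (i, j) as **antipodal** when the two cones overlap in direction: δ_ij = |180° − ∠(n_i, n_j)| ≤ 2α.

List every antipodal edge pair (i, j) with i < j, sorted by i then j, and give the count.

α = atan 0.35 = 19.29°;  2α = 38.58°
n_0 = (-0.5735, +0.8192)
n_1 = (-0.9249, -0.3802)
n_2 = (-0.4688, -0.8833)
n_3 = (+0.6430, -0.7659)
n_4 = (+0.8908, +0.4545)
  (0,1): δ = 102.65°  ·
  (0,2): δ = 62.95°  ·
  (0,3): δ = 5.02°  ✓
  (0,4): δ = 82.04°  ·
  (1,2): δ = 140.30°  ·
  (1,3): δ = 72.33°  ·
  (1,4): δ = 4.69°  ✓
  (2,3): δ = 112.03°  ·
  (2,4): δ = 35.01°  ✓
  (3,4): δ = 102.98°  ·
antipodal pairs: 3

count = 3; pairs: (0,3), (1,4), (2,4)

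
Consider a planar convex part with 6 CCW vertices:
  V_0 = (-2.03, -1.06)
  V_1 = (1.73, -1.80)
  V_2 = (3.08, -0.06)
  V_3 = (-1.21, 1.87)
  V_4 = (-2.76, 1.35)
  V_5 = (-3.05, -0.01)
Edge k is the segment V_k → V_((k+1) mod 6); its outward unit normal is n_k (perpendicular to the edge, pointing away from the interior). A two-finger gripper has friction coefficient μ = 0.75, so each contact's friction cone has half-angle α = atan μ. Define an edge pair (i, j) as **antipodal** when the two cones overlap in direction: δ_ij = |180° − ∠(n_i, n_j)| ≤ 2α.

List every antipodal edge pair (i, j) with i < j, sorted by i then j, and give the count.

α = atan 0.75 = 36.87°;  2α = 73.74°
n_0 = (-0.1931, -0.9812)
n_1 = (+0.7901, -0.6130)
n_2 = (+0.4103, +0.9120)
n_3 = (-0.3181, +0.9481)
n_4 = (-0.9780, +0.2085)
n_5 = (-0.7173, -0.6968)
  (0,1): δ = 116.67°  ·
  (0,2): δ = 13.09°  ✓
  (0,3): δ = 29.68°  ✓
  (0,4): δ = 89.10°  ·
  (0,5): δ = 145.30°  ·
  (1,2): δ = 76.42°  ·
  (1,3): δ = 33.65°  ✓
  (1,4): δ = 25.77°  ✓
  (1,5): δ = 81.98°  ·
  (2,3): δ = 137.23°  ·
  (2,4): δ = 77.82°  ·
  (2,5): δ = 21.61°  ✓
  (3,4): δ = 120.58°  ·
  (3,5): δ = 64.38°  ✓
  (4,5): δ = 123.79°  ·
antipodal pairs: 6

count = 6; pairs: (0,2), (0,3), (1,3), (1,4), (2,5), (3,5)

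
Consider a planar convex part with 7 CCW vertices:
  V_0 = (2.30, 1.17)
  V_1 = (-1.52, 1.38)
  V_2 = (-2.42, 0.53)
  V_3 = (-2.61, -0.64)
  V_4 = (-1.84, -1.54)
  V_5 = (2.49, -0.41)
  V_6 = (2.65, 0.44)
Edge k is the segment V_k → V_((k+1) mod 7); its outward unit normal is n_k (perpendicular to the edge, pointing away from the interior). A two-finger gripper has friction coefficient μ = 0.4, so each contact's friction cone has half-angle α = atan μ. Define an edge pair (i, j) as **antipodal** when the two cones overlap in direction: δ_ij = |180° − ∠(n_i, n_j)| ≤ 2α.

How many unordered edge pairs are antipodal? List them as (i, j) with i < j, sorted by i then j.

α = atan 0.4 = 21.80°;  2α = 43.60°
n_0 = (+0.0549, +0.9985)
n_1 = (-0.6866, +0.7270)
n_2 = (-0.9871, +0.1603)
n_3 = (-0.7599, -0.6501)
n_4 = (+0.2525, -0.9676)
n_5 = (+0.9827, -0.1850)
n_6 = (+0.9017, +0.4323)
  (0,1): δ = 133.49°  ·
  (0,2): δ = 96.08°  ·
  (0,3): δ = 46.30°  ·
  (0,4): δ = 17.77°  ✓
  (0,5): δ = 82.49°  ·
  (0,6): δ = 118.76°  ·
  (1,2): δ = 142.59°  ·
  (1,3): δ = 92.81°  ·
  (1,4): δ = 28.74°  ✓
  (1,5): δ = 35.98°  ✓
  (1,6): δ = 72.25°  ·
  (2,3): δ = 130.23°  ·
  (2,4): δ = 66.15°  ·
  (2,5): δ = 1.44°  ✓
  (2,6): δ = 34.84°  ✓
  (3,4): δ = 115.92°  ·
  (3,5): δ = 51.21°  ·
  (3,6): δ = 14.93°  ✓
  (4,5): δ = 115.29°  ·
  (4,6): δ = 79.01°  ·
  (5,6): δ = 143.72°  ·
antipodal pairs: 6

count = 6; pairs: (0,4), (1,4), (1,5), (2,5), (2,6), (3,6)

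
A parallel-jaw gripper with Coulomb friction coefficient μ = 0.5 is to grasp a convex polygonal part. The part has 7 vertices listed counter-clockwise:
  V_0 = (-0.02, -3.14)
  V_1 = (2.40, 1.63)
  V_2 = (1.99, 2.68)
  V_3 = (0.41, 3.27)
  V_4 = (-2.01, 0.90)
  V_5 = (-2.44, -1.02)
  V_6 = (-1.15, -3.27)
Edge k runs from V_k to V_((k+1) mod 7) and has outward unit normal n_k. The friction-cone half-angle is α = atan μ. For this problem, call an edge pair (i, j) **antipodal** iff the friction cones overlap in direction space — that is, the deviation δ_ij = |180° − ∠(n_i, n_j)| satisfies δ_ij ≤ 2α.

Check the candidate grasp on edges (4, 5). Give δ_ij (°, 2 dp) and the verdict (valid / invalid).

α = atan 0.5 = 26.57°;  2α = 53.13°
edge 4: e_4 = (-0.43, -1.92);  n_4 = (-0.9758, +0.2185)
edge 5: e_5 = (+1.29, -2.25);  n_5 = (-0.8675, -0.4974)
∠(n_4, n_5) = 42.45°
δ = |180° − 42.45°| = 137.55°
137.55° > 2α = 53.13°  →  invalid

δ = 137.55°, invalid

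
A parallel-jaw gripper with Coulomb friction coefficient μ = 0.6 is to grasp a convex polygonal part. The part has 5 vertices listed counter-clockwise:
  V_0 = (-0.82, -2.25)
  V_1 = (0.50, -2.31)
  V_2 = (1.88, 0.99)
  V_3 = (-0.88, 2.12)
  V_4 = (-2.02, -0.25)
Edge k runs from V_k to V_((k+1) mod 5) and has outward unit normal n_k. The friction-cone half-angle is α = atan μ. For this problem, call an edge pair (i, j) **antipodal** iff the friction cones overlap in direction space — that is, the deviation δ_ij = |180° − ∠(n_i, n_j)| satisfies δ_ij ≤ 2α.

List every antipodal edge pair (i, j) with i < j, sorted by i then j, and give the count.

count = 4; pairs: (0,2), (1,3), (1,4), (2,4)

α = atan 0.6 = 30.96°;  2α = 61.93°
n_0 = (-0.0454, -0.9990)
n_1 = (+0.9226, -0.3858)
n_2 = (+0.3789, +0.9254)
n_3 = (-0.9012, +0.4335)
n_4 = (-0.8575, -0.5145)
  (0,1): δ = 110.09°  ·
  (0,2): δ = 19.66°  ✓
  (0,3): δ = 66.91°  ·
  (0,4): δ = 123.57°  ·
  (1,2): δ = 89.57°  ·
  (1,3): δ = 2.99°  ✓
  (1,4): δ = 53.66°  ✓
  (2,3): δ = 93.42°  ·
  (2,4): δ = 36.77°  ✓
  (3,4): δ = 123.35°  ·
antipodal pairs: 4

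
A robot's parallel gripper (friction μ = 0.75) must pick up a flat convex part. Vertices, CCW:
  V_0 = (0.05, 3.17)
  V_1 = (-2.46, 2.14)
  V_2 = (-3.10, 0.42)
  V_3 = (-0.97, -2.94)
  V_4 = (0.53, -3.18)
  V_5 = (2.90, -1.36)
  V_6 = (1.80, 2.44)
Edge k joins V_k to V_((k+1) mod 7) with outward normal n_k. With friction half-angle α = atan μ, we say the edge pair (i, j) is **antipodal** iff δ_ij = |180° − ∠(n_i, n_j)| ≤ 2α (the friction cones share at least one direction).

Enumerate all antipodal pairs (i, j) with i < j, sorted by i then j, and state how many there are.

α = atan 0.75 = 36.87°;  2α = 73.74°
n_0 = (-0.3796, +0.9251)
n_1 = (-0.9372, +0.3487)
n_2 = (-0.8446, -0.5354)
n_3 = (-0.1580, -0.9874)
n_4 = (+0.6091, -0.7931)
n_5 = (+0.9606, +0.2781)
n_6 = (+0.3850, +0.9229)
  (0,1): δ = 132.72°  ·
  (0,2): δ = 79.94°  ·
  (0,3): δ = 31.40°  ✓
  (0,4): δ = 15.21°  ✓
  (0,5): δ = 83.83°  ·
  (0,6): δ = 135.05°  ·
  (1,2): δ = 127.22°  ·
  (1,3): δ = 78.68°  ·
  (1,4): δ = 32.07°  ✓
  (1,5): δ = 36.55°  ✓
  (1,6): δ = 87.77°  ·
  (2,3): δ = 131.46°  ·
  (2,4): δ = 84.85°  ·
  (2,5): δ = 16.23°  ✓
  (2,6): δ = 34.99°  ✓
  (3,4): δ = 133.39°  ·
  (3,5): δ = 64.77°  ✓
  (3,6): δ = 13.55°  ✓
  (4,5): δ = 111.38°  ·
  (4,6): δ = 60.16°  ✓
  (5,6): δ = 128.79°  ·
antipodal pairs: 9

count = 9; pairs: (0,3), (0,4), (1,4), (1,5), (2,5), (2,6), (3,5), (3,6), (4,6)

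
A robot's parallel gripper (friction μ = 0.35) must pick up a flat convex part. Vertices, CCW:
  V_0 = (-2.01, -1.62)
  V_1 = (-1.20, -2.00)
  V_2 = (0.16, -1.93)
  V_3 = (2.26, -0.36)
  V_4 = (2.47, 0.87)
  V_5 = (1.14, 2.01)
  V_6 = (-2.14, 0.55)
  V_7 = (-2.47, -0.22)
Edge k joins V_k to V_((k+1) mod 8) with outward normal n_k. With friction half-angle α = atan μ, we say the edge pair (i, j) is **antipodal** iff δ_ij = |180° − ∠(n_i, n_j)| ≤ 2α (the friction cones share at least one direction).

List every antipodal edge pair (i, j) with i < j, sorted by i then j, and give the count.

count = 7; pairs: (0,4), (1,5), (2,5), (2,6), (3,6), (3,7), (4,7)

α = atan 0.35 = 19.29°;  2α = 38.58°
n_0 = (-0.4247, -0.9053)
n_1 = (+0.0514, -0.9987)
n_2 = (+0.5988, -0.8009)
n_3 = (+0.9857, -0.1683)
n_4 = (+0.6508, +0.7593)
n_5 = (-0.4067, +0.9136)
n_6 = (-0.9191, +0.3939)
n_7 = (-0.9500, -0.3122)
  (0,1): δ = 151.92°  ·
  (0,2): δ = 118.08°  ·
  (0,3): δ = 74.56°  ·
  (0,4): δ = 15.47°  ✓
  (0,5): δ = 49.13°  ·
  (0,6): δ = 91.93°  ·
  (0,7): δ = 133.32°  ·
  (1,2): δ = 146.16°  ·
  (1,3): δ = 102.64°  ·
  (1,4): δ = 43.55°  ·
  (1,5): δ = 21.05°  ✓
  (1,6): δ = 63.85°  ·
  (1,7): δ = 105.24°  ·
  (2,3): δ = 136.47°  ·
  (2,4): δ = 77.38°  ·
  (2,5): δ = 12.79°  ✓
  (2,6): δ = 30.02°  ✓
  (2,7): δ = 71.41°  ·
  (3,4): δ = 120.91°  ·
  (3,5): δ = 56.32°  ·
  (3,6): δ = 13.51°  ✓
  (3,7): δ = 27.88°  ✓
  (4,5): δ = 115.40°  ·
  (4,6): δ = 72.60°  ·
  (4,7): δ = 31.21°  ✓
  (5,6): δ = 137.19°  ·
  (5,7): δ = 95.81°  ·
  (6,7): δ = 138.61°  ·
antipodal pairs: 7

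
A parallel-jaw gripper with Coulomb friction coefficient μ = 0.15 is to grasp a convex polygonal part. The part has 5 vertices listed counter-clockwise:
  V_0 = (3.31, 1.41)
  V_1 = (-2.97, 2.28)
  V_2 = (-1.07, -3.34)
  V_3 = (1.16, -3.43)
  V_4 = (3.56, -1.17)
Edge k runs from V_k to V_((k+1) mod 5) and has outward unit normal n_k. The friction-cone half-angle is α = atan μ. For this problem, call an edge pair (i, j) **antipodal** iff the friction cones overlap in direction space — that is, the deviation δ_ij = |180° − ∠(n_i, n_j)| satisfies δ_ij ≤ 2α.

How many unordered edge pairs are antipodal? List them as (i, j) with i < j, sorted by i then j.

α = atan 0.15 = 8.53°;  2α = 17.06°
n_0 = (+0.1372, +0.9905)
n_1 = (-0.9473, -0.3203)
n_2 = (-0.0403, -0.9992)
n_3 = (+0.6856, -0.7280)
n_4 = (+0.9953, +0.0964)
  (0,1): δ = 63.43°  ·
  (0,2): δ = 5.58°  ✓
  (0,3): δ = 51.17°  ·
  (0,4): δ = 103.42°  ·
  (1,2): δ = 110.99°  ·
  (1,3): δ = 65.40°  ·
  (1,4): δ = 13.14°  ✓
  (2,3): δ = 134.41°  ·
  (2,4): δ = 82.15°  ·
  (3,4): δ = 127.74°  ·
antipodal pairs: 2

count = 2; pairs: (0,2), (1,4)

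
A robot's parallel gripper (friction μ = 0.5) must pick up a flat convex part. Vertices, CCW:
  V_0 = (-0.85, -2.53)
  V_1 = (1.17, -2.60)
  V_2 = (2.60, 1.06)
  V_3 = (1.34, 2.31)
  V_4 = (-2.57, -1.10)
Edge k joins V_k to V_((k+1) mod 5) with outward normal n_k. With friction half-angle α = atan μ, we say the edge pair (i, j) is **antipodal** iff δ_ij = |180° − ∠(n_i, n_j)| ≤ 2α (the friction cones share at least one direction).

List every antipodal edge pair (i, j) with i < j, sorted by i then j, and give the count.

α = atan 0.5 = 26.57°;  2α = 53.13°
n_0 = (-0.0346, -0.9994)
n_1 = (+0.9314, -0.3639)
n_2 = (+0.7043, +0.7099)
n_3 = (-0.6573, +0.7537)
n_4 = (-0.6393, -0.7690)
  (0,1): δ = 109.36°  ·
  (0,2): δ = 42.79°  ✓
  (0,3): δ = 43.08°  ✓
  (0,4): δ = 142.24°  ·
  (1,2): δ = 113.43°  ·
  (1,3): δ = 27.57°  ✓
  (1,4): δ = 71.60°  ·
  (2,3): δ = 94.14°  ·
  (2,4): δ = 5.03°  ✓
  (3,4): δ = 80.83°  ·
antipodal pairs: 4

count = 4; pairs: (0,2), (0,3), (1,3), (2,4)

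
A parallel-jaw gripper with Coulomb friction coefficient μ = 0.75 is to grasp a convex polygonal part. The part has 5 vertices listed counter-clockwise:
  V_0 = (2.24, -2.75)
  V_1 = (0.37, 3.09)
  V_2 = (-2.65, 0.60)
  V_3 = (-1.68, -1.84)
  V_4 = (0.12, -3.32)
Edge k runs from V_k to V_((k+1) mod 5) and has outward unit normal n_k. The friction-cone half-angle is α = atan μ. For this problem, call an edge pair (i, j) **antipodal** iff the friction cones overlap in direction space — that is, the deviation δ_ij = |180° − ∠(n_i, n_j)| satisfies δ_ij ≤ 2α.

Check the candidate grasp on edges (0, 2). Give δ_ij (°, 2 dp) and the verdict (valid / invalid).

α = atan 0.75 = 36.87°;  2α = 73.74°
edge 0: e_0 = (-1.87, +5.84);  n_0 = (+0.9524, +0.3050)
edge 2: e_2 = (+0.97, -2.44);  n_2 = (-0.9293, -0.3694)
∠(n_0, n_2) = 176.08°
δ = |180° − 176.08°| = 3.92°
3.92° ≤ 2α = 73.74°  →  valid

δ = 3.92°, valid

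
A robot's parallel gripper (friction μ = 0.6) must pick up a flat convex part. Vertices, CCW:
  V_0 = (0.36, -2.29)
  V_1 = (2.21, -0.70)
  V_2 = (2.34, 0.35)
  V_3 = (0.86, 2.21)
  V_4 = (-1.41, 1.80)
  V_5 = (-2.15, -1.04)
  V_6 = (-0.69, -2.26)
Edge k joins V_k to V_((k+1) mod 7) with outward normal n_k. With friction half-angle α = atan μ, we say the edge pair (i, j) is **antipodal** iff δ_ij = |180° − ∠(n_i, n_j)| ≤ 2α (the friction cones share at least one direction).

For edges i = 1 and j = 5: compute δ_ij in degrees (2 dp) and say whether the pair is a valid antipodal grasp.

δ = 57.18°, valid

α = atan 0.6 = 30.96°;  2α = 61.93°
edge 1: e_1 = (+0.13, +1.05);  n_1 = (+0.9924, -0.1229)
edge 5: e_5 = (+1.46, -1.22);  n_5 = (-0.6412, -0.7674)
∠(n_1, n_5) = 122.82°
δ = |180° − 122.82°| = 57.18°
57.18° ≤ 2α = 61.93°  →  valid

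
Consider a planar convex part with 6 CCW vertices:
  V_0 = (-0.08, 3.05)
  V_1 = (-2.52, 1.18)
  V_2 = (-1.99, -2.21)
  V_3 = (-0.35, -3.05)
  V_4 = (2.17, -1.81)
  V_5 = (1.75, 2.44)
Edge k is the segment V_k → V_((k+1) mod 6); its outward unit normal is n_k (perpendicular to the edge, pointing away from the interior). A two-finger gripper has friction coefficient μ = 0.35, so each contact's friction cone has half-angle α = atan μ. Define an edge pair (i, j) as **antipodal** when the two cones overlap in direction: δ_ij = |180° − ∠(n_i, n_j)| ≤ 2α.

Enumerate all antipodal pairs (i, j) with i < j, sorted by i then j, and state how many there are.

α = atan 0.35 = 19.29°;  2α = 38.58°
n_0 = (-0.6083, +0.7937)
n_1 = (-0.9880, -0.1545)
n_2 = (-0.4559, -0.8900)
n_3 = (+0.4415, -0.8973)
n_4 = (+0.9952, +0.0983)
n_5 = (+0.3162, +0.9487)
  (0,1): δ = 118.58°  ·
  (0,2): δ = 64.59°  ·
  (0,3): δ = 11.27°  ✓
  (0,4): δ = 58.18°  ·
  (0,5): δ = 124.10°  ·
  (1,2): δ = 126.01°  ·
  (1,3): δ = 72.69°  ·
  (1,4): δ = 3.24°  ✓
  (1,5): δ = 62.68°  ·
  (2,3): δ = 126.68°  ·
  (2,4): δ = 57.23°  ·
  (2,5): δ = 8.69°  ✓
  (3,4): δ = 110.56°  ·
  (3,5): δ = 44.64°  ·
  (4,5): δ = 114.08°  ·
antipodal pairs: 3

count = 3; pairs: (0,3), (1,4), (2,5)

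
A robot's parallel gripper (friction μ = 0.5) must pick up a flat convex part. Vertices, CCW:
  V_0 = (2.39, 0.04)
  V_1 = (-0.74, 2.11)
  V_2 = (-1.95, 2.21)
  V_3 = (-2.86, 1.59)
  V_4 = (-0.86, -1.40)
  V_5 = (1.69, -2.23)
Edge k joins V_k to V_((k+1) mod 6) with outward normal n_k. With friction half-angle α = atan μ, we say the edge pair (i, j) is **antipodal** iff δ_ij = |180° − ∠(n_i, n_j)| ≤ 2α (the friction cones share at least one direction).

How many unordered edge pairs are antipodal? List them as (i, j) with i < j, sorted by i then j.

α = atan 0.5 = 26.57°;  2α = 53.13°
n_0 = (+0.5516, +0.8341)
n_1 = (+0.0824, +0.9966)
n_2 = (-0.5631, +0.8264)
n_3 = (-0.8312, -0.5560)
n_4 = (-0.3095, -0.9509)
n_5 = (+0.9556, -0.2947)
  (0,1): δ = 151.25°  ·
  (0,2): δ = 112.25°  ·
  (0,3): δ = 22.74°  ✓
  (0,4): δ = 15.45°  ✓
  (0,5): δ = 106.34°  ·
  (1,2): δ = 141.01°  ·
  (1,3): δ = 51.50°  ✓
  (1,4): δ = 13.31°  ✓
  (1,5): δ = 77.59°  ·
  (2,3): δ = 90.49°  ·
  (2,4): δ = 52.30°  ✓
  (2,5): δ = 38.59°  ✓
  (3,4): δ = 141.81°  ·
  (3,5): δ = 50.92°  ✓
  (4,5): δ = 89.11°  ·
antipodal pairs: 7

count = 7; pairs: (0,3), (0,4), (1,3), (1,4), (2,4), (2,5), (3,5)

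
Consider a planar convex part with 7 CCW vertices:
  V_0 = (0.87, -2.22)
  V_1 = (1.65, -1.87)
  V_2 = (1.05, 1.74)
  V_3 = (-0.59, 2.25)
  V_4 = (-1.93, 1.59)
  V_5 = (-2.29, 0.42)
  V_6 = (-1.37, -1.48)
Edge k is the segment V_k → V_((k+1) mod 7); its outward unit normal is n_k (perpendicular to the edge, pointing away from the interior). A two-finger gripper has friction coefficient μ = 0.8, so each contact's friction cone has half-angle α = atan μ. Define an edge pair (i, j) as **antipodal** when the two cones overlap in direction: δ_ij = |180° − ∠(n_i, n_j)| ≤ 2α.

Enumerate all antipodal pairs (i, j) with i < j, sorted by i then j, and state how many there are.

α = atan 0.8 = 38.66°;  2α = 77.32°
n_0 = (+0.4094, -0.9124)
n_1 = (+0.9865, +0.1640)
n_2 = (+0.2969, +0.9549)
n_3 = (-0.4418, +0.8971)
n_4 = (-0.9558, +0.2941)
n_5 = (-0.9000, -0.4358)
n_6 = (-0.3137, -0.9495)
  (0,1): δ = 104.73°  ·
  (0,2): δ = 41.44°  ✓
  (0,3): δ = 2.06°  ✓
  (0,4): δ = 48.73°  ✓
  (0,5): δ = 91.67°  ·
  (0,6): δ = 137.55°  ·
  (1,2): δ = 116.71°  ·
  (1,3): δ = 73.21°  ✓
  (1,4): δ = 26.54°  ✓
  (1,5): δ = 16.40°  ✓
  (1,6): δ = 62.28°  ✓
  (2,3): δ = 136.50°  ·
  (2,4): δ = 89.83°  ·
  (2,5): δ = 46.89°  ✓
  (2,6): δ = 1.01°  ✓
  (3,4): δ = 133.32°  ·
  (3,5): δ = 90.39°  ·
  (3,6): δ = 44.50°  ✓
  (4,5): δ = 137.06°  ·
  (4,6): δ = 91.18°  ·
  (5,6): δ = 134.12°  ·
antipodal pairs: 10

count = 10; pairs: (0,2), (0,3), (0,4), (1,3), (1,4), (1,5), (1,6), (2,5), (2,6), (3,6)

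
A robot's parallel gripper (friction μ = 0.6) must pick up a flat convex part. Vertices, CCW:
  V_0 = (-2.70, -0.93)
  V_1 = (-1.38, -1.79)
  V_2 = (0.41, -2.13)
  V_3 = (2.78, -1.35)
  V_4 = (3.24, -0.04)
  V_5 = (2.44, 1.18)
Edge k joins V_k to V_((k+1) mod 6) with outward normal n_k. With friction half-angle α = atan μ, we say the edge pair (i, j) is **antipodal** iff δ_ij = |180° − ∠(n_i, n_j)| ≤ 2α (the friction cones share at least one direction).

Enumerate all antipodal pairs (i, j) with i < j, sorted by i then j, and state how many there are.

count = 6; pairs: (0,4), (0,5), (1,4), (1,5), (2,5), (3,5)

α = atan 0.6 = 30.96°;  2α = 61.93°
n_0 = (-0.5459, -0.8379)
n_1 = (-0.1866, -0.9824)
n_2 = (+0.3126, -0.9499)
n_3 = (+0.9435, -0.3313)
n_4 = (+0.8362, +0.5484)
n_5 = (-0.3798, +0.9251)
  (0,1): δ = 157.67°  ·
  (0,2): δ = 128.70°  ·
  (0,3): δ = 76.26°  ·
  (0,4): δ = 23.66°  ✓
  (0,5): δ = 55.40°  ✓
  (1,2): δ = 151.03°  ·
  (1,3): δ = 98.59°  ·
  (1,4): δ = 45.99°  ✓
  (1,5): δ = 33.07°  ✓
  (2,3): δ = 127.57°  ·
  (2,4): δ = 74.96°  ·
  (2,5): δ = 4.10°  ✓
  (3,4): δ = 127.40°  ·
  (3,5): δ = 48.33°  ✓
  (4,5): δ = 100.94°  ·
antipodal pairs: 6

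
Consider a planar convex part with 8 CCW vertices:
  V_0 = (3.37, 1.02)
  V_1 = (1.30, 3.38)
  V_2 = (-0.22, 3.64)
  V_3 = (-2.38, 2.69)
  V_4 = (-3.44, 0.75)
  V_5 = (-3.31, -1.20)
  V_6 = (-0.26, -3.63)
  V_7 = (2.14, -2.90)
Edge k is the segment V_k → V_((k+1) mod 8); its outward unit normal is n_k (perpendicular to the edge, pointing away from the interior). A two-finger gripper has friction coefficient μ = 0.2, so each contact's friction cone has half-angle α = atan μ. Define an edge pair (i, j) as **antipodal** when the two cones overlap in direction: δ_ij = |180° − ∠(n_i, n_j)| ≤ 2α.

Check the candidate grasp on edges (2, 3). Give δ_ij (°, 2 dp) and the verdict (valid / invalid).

α = atan 0.2 = 11.31°;  2α = 22.62°
edge 2: e_2 = (-2.16, -0.95);  n_2 = (-0.4026, +0.9154)
edge 3: e_3 = (-1.06, -1.94);  n_3 = (-0.8775, +0.4795)
∠(n_2, n_3) = 37.61°
δ = |180° − 37.61°| = 142.39°
142.39° > 2α = 22.62°  →  invalid

δ = 142.39°, invalid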